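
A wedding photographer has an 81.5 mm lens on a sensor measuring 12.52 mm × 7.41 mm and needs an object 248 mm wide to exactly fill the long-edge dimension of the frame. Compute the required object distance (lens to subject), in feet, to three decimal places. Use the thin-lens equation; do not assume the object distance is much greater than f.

5.564 ft

Magnification m = w/W = dᵢ/dₒ; combined with 1/f = 1/dₒ + 1/dᵢ this gives dₒ = f·(1 + W/w).
dₒ = 81.5 mm × (1 + 248/12.52) = 81.5 × 20.8083 ≈ 1695.877 mm = 1695.877/304.8 ft = 5.5639 ft.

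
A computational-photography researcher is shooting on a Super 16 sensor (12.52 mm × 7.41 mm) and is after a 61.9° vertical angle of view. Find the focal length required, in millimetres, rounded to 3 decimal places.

6.178 mm

From α = 2·arctan(h/2f) we get f = h / (2·tan(α/2)).
With h = 7.41 mm and α/2 = 30.95°, tan(α/2) ≈ 0.59967, so f ≈ 7.41 / 1.19935 ≈ 6.1784 mm.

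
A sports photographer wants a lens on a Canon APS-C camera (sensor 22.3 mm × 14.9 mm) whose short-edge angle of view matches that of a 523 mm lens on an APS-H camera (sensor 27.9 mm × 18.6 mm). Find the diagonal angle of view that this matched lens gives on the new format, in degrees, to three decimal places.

3.667°

Equal short-edge AOV ⇒ f₂ = f₁ · 14.9/18.6 = 523 × 0.80108 ≈ 418.9624 mm.
Sensor diagonal = √(22.3² + 14.9²) = √719.3000 ≈ 26.8198 mm.
Diagonal AOV on the new format = 2·arctan(26.8198 / (2 × 418.9624)) = 2·arctan(0.03201) ≈ 3.6665°.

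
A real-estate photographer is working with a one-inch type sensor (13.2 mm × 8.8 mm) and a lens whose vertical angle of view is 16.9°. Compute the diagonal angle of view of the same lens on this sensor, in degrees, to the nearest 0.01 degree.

From the vertical AOV: f = 8.8 / (2·tan(8.45°)) = 8.8 / 0.29712 ≈ 29.6179 mm.
Sensor diagonal = √(13.2² + 8.8²) = √251.6800 ≈ 15.8644 mm.
Diagonal AOV = 2·arctan(15.8644 / (2 × 29.6179)) = 2·arctan(0.26782) ≈ 29.9860°.

29.99°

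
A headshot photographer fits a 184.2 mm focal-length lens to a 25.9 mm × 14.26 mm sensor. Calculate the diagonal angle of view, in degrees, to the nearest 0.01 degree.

Sensor diagonal = √(25.9² + 14.26²) = √874.1576 ≈ 29.5662 mm.
Angle of view α = 2·arctan(d/2f) with d = 29.5662 mm and f = 184.2 mm.
d/2f = 0.08026; arctan(0.08026) ≈ 4.5885°, so α ≈ 9.1769°.

9.18°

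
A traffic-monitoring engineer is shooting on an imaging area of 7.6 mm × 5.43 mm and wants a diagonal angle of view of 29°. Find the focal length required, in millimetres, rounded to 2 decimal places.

18.06 mm

Sensor diagonal = √(7.6² + 5.43²) = √87.2449 ≈ 9.3405 mm.
From α = 2·arctan(d/2f) we get f = d / (2·tan(α/2)).
With d = 9.3405 mm and α/2 = 14.5°, tan(α/2) ≈ 0.25862, so f ≈ 9.3405 / 0.51724 ≈ 18.0585 mm.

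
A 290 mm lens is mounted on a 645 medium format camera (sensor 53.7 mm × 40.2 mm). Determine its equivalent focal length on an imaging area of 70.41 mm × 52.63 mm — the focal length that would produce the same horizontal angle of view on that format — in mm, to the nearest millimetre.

Equal angle of view means equal width/f ratio, so f₂ = f₁ · (width₂/width₁) = 290 × 70.41/53.7.
f₂ = 290 × 1.31117 ≈ 380.240 mm.

380 mm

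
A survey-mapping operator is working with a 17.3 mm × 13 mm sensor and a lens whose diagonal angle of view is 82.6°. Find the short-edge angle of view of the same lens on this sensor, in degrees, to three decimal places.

55.647°

Sensor diagonal = √(17.3² + 13²) = √468.2900 ≈ 21.6400 mm.
From the diagonal AOV: f = 21.6400 / (2·tan(41.3°)) = 21.6400 / 1.75704 ≈ 12.3162 mm.
Short-edge AOV = 2·arctan(13 / (2 × 12.3162)) = 2·arctan(0.52776) ≈ 55.6468°.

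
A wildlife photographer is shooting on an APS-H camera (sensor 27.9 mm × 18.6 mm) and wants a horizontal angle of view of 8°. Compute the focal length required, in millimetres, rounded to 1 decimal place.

From α = 2·arctan(w/2f) we get f = w / (2·tan(α/2)).
With w = 27.9 mm and α/2 = 4°, tan(α/2) ≈ 0.06993, so f ≈ 27.9 / 0.13985 ≈ 199.4943 mm.

199.5 mm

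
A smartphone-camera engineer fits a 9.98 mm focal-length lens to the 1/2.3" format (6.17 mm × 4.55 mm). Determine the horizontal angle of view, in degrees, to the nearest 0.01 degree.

34.35°

Angle of view α = 2·arctan(w/2f) with w = 6.17 mm and f = 9.98 mm.
w/2f = 0.30912; arctan(0.30912) ≈ 17.1773°, so α ≈ 34.3547°.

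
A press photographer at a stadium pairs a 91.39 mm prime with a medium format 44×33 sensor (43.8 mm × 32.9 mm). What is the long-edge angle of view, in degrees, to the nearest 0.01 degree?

Angle of view α = 2·arctan(w/2f) with w = 43.8 mm and f = 91.39 mm.
w/2f = 0.23963; arctan(0.23963) ≈ 13.4758°, so α ≈ 26.9516°.

26.95°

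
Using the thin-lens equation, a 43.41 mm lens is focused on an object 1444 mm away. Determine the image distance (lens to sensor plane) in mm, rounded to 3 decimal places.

1/dᵢ = 1/f − 1/dₒ = 1/43.41 − 1/1444 = 0.0223436 mm⁻¹.
dᵢ = 1/0.0223436 ≈ 44.7555 mm.

44.755 mm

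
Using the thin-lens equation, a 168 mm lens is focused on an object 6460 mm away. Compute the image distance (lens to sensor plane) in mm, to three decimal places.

172.486 mm

1/dᵢ = 1/f − 1/dₒ = 1/168 − 1/6460 = 0.0057976 mm⁻¹.
dᵢ = 1/0.0057976 ≈ 172.4857 mm.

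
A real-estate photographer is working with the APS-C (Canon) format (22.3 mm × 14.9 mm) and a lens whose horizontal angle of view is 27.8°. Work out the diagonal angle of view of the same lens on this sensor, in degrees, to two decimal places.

From the horizontal AOV: f = 22.3 / (2·tan(13.9°)) = 22.3 / 0.49495 ≈ 45.0551 mm.
Sensor diagonal = √(22.3² + 14.9²) = √719.3000 ≈ 26.8198 mm.
Diagonal AOV = 2·arctan(26.8198 / (2 × 45.0551)) = 2·arctan(0.29763) ≈ 33.1495°.

33.15°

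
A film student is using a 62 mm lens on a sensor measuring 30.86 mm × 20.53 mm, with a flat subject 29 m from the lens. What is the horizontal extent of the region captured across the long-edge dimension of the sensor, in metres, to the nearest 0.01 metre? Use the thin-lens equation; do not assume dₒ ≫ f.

14.40 m

dₒ: 29 m = 29000 mm.
Similar triangles through the lens centre give W/dₒ = w/dᵢ; with 1/f = 1/dₒ + 1/dᵢ this gives W = w·(dₒ − f)/f.
W = 30.86 mm × (29000 − 62) / 62 = 30.86 × 466.7419 ≈ 14403.656 mm = 14.4037 m.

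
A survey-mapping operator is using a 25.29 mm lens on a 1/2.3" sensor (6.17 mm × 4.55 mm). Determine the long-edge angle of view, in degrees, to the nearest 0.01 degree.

13.91°

Angle of view α = 2·arctan(w/2f) with w = 6.17 mm and f = 25.29 mm.
w/2f = 0.12198; arctan(0.12198) ≈ 6.9549°, so α ≈ 13.9097°.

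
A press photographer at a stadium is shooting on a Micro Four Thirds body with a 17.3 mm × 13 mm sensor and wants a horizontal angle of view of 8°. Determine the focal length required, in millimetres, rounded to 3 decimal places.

From α = 2·arctan(w/2f) we get f = w / (2·tan(α/2)).
With w = 17.3 mm and α/2 = 4°, tan(α/2) ≈ 0.06993, so f ≈ 17.3 / 0.13985 ≈ 123.7008 mm.

123.701 mm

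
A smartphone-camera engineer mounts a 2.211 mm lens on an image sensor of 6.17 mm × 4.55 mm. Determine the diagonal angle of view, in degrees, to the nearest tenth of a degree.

Sensor diagonal = √(6.17² + 4.55²) = √58.7714 ≈ 7.6663 mm.
Angle of view α = 2·arctan(d/2f) with d = 7.6663 mm and f = 2.211 mm.
d/2f = 1.73366; arctan(1.73366) ≈ 60.0231°, so α ≈ 120.0461°.

120.0°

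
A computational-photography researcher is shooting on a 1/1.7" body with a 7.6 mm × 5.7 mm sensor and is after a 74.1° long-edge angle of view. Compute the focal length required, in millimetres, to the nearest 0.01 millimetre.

5.03 mm

From α = 2·arctan(w/2f) we get f = w / (2·tan(α/2)).
With w = 7.6 mm and α/2 = 37.05°, tan(α/2) ≈ 0.75492, so f ≈ 7.6 / 1.50985 ≈ 5.0336 mm.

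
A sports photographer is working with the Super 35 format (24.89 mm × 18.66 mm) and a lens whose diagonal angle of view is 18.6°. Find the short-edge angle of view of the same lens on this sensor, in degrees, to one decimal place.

Sensor diagonal = √(24.89² + 18.66²) = √967.7077 ≈ 31.1080 mm.
From the diagonal AOV: f = 31.1080 / (2·tan(9.3°)) = 31.1080 / 0.32751 ≈ 94.9826 mm.
Short-edge AOV = 2·arctan(18.66 / (2 × 94.9826)) = 2·arctan(0.09823) ≈ 11.2202°.

11.2°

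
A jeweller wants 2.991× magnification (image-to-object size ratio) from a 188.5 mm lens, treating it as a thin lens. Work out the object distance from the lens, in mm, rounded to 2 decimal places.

251.52 mm

With m = dᵢ/dₒ and 1/f = 1/dₒ + 1/dᵢ, substituting dᵢ = m·dₒ gives 1/f = (1 + 1/m)/dₒ, hence dₒ = f·(1 + 1/m).
dₒ = 188.5 × (1 + 1/2.991) = 188.5 × 1.33434 ≈ 251.522 mm.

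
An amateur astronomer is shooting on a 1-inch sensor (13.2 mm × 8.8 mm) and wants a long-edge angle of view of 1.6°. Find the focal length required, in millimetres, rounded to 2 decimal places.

472.66 mm

From α = 2·arctan(w/2f) we get f = w / (2·tan(α/2)).
With w = 13.2 mm and α/2 = 0.8°, tan(α/2) ≈ 0.01396, so f ≈ 13.2 / 0.02793 ≈ 472.6595 mm.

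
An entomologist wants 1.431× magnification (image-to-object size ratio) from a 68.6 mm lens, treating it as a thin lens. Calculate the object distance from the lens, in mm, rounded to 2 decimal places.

116.54 mm

With m = dᵢ/dₒ and 1/f = 1/dₒ + 1/dᵢ, substituting dᵢ = m·dₒ gives 1/f = (1 + 1/m)/dₒ, hence dₒ = f·(1 + 1/m).
dₒ = 68.6 × (1 + 1/1.431) = 68.6 × 1.69881 ≈ 116.539 mm.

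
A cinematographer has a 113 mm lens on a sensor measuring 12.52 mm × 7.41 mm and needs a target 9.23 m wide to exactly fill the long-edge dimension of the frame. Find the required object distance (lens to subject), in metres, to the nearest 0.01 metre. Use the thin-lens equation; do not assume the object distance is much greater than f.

83.42 m

W: 9.23 m = 9230 mm.
Magnification m = w/W = dᵢ/dₒ; combined with 1/f = 1/dₒ + 1/dᵢ this gives dₒ = f·(1 + W/w).
dₒ = 113 mm × (1 + 9230/12.52) = 113 × 738.2204 ≈ 83418.911 mm = 83.4189 m.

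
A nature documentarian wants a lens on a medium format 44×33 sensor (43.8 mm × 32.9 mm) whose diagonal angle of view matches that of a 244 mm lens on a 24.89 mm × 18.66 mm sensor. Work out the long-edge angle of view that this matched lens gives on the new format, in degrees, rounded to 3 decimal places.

Sensor diagonal = √(24.89² + 18.66²) = √967.7077 ≈ 31.1080 mm.
Sensor diagonal = √(43.8² + 32.9²) = √3000.8500 ≈ 54.7800 mm.
Equal diagonal AOV ⇒ f₂ = f₁ · 54.7800/31.1080 = 244 × 1.76096 ≈ 429.6748 mm.
Long-edge AOV on the new format = 2·arctan(43.8 / (2 × 429.6748)) = 2·arctan(0.05097) ≈ 5.8355°.

5.836°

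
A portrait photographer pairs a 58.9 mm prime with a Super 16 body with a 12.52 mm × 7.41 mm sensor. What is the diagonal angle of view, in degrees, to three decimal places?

14.081°

Sensor diagonal = √(12.52² + 7.41²) = √211.6585 ≈ 14.5485 mm.
Angle of view α = 2·arctan(d/2f) with d = 14.5485 mm and f = 58.9 mm.
d/2f = 0.12350; arctan(0.12350) ≈ 7.0405°, so α ≈ 14.0809°.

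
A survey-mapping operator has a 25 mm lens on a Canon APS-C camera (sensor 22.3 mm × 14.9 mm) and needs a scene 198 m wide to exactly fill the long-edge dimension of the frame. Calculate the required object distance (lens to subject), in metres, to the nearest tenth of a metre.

222.0 m

W: 198 m = 198000 mm.
Magnification m = w/W = dᵢ/dₒ; combined with 1/f = 1/dₒ + 1/dᵢ this gives dₒ = f·(1 + W/w).
dₒ = 25 mm × (1 + 198000/22.3) = 25 × 8879.9238 ≈ 221998.094 mm = 221.998 m.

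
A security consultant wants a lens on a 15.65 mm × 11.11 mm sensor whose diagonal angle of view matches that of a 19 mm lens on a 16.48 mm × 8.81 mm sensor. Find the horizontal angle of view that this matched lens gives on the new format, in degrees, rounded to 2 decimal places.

43.70°

Sensor diagonal = √(16.48² + 8.81²) = √349.2065 ≈ 18.6871 mm.
Sensor diagonal = √(15.65² + 11.11²) = √368.3546 ≈ 19.1926 mm.
Equal diagonal AOV ⇒ f₂ = f₁ · 19.1926/18.6871 = 19 × 1.02705 ≈ 19.5140 mm.
Horizontal AOV on the new format = 2·arctan(15.65 / (2 × 19.5140)) = 2·arctan(0.40099) ≈ 43.7011°.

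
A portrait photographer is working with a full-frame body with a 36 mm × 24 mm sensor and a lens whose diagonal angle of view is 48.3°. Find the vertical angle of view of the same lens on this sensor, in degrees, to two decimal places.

Sensor diagonal = √(36² + 24²) = √1872.0000 ≈ 43.2666 mm.
From the diagonal AOV: f = 43.2666 / (2·tan(24.15°)) = 43.2666 / 0.89674 ≈ 48.2489 mm.
Vertical AOV = 2·arctan(24 / (2 × 48.2489)) = 2·arctan(0.24871) ≈ 27.9334°.

27.93°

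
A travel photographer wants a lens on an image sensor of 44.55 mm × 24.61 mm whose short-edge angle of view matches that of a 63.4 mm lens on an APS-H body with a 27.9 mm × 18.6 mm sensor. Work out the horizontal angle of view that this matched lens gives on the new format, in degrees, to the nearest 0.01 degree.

29.74°

Equal short-edge AOV ⇒ f₂ = f₁ · 24.61/18.6 = 63.4 × 1.32312 ≈ 83.8857 mm.
Horizontal AOV on the new format = 2·arctan(44.55 / (2 × 83.8857)) = 2·arctan(0.26554) ≈ 29.7423°.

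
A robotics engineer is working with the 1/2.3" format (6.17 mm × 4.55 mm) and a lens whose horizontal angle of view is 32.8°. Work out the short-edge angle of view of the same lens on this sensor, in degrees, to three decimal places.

From the horizontal AOV: f = 6.17 / (2·tan(16.4°)) = 6.17 / 0.58863 ≈ 10.4819 mm.
Short-edge AOV = 2·arctan(4.55 / (2 × 10.4819)) = 2·arctan(0.21704) ≈ 24.4911°.

24.491°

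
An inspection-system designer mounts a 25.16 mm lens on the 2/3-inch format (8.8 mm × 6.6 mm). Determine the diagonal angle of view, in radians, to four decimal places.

0.4304 rad

Sensor diagonal = √(8.8² + 6.6²) = √121.0000 ≈ 11.0000 mm.
Angle of view α = 2·arctan(d/2f) with d = 11.0000 mm and f = 25.16 mm.
d/2f = 0.21860; arctan(0.21860) ≈ 0.2152 rad, so α ≈ 0.4304 rad.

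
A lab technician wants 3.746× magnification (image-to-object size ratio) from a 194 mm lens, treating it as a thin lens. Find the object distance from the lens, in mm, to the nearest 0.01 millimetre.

245.79 mm

With m = dᵢ/dₒ and 1/f = 1/dₒ + 1/dᵢ, substituting dᵢ = m·dₒ gives 1/f = (1 + 1/m)/dₒ, hence dₒ = f·(1 + 1/m).
dₒ = 194 × (1 + 1/3.746) = 194 × 1.26695 ≈ 245.789 mm.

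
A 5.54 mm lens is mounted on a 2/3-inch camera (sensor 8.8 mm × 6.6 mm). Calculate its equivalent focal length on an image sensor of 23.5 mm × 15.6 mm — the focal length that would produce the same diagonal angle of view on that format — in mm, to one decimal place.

Sensor diagonal = √(8.8² + 6.6²) = √121.0000 ≈ 11.0000 mm.
Sensor diagonal = √(23.5² + 15.6²) = √795.6100 ≈ 28.2066 mm.
Equal angle of view means equal diagonal/f ratio, so f₂ = f₁ · (diagonal₂/diagonal₁) = 5.54 × 28.2066/11.0000.
f₂ = 5.54 × 2.56423 ≈ 14.206 mm.

14.2 mm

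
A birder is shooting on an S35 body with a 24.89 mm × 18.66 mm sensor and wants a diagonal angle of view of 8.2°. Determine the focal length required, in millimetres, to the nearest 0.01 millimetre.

216.99 mm

Sensor diagonal = √(24.89² + 18.66²) = √967.7077 ≈ 31.1080 mm.
From α = 2·arctan(d/2f) we get f = d / (2·tan(α/2)).
With d = 31.1080 mm and α/2 = 4.1°, tan(α/2) ≈ 0.07168, so f ≈ 31.1080 / 0.14336 ≈ 216.9895 mm.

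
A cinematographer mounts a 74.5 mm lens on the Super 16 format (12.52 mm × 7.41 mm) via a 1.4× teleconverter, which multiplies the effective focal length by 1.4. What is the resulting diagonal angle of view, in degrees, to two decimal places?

7.98°

Effective focal length f = 74.5 × 1.4 = 104.3 mm.
Sensor diagonal = √(12.52² + 7.41²) = √211.6585 ≈ 14.5485 mm.
α = 2·arctan(14.548 / (2 × 104.3)) = 2·arctan(0.06974) ≈ 7.9791°.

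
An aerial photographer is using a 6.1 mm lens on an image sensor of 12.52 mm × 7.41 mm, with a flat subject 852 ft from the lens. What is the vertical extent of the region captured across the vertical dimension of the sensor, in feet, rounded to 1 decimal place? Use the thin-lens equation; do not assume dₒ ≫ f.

1034.9 ft

dₒ: 852 ft × 304.8 mm/ft = 259689.59 mm.
Similar triangles through the lens centre give W/dₒ = h/dᵢ; with 1/f = 1/dₒ + 1/dᵢ this gives W = h·(dₒ − f)/f.
W = 7.41 mm × (259690 − 6.1) / 6.1 = 7.41 × 42571.0642 ≈ 315451.586 mm = 315451.586/304.8 ft = 1034.95 ft.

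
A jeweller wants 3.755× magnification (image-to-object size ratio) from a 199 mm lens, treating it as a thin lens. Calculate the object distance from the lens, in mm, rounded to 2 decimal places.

With m = dᵢ/dₒ and 1/f = 1/dₒ + 1/dᵢ, substituting dᵢ = m·dₒ gives 1/f = (1 + 1/m)/dₒ, hence dₒ = f·(1 + 1/m).
dₒ = 199 × (1 + 1/3.755) = 199 × 1.26631 ≈ 251.996 mm.

252.00 mm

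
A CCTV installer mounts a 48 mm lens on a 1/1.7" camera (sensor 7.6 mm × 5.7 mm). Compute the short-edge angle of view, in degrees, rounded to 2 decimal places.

6.80°

Angle of view α = 2·arctan(h/2f) with h = 5.7 mm and f = 48 mm.
h/2f = 0.05938; arctan(0.05938) ≈ 3.3979°, so α ≈ 6.7959°.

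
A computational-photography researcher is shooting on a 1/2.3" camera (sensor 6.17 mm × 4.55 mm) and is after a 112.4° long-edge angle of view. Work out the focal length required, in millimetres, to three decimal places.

2.065 mm

From α = 2·arctan(w/2f) we get f = w / (2·tan(α/2)).
With w = 6.17 mm and α/2 = 56.2°, tan(α/2) ≈ 1.49378, so f ≈ 6.17 / 2.98756 ≈ 2.0652 mm.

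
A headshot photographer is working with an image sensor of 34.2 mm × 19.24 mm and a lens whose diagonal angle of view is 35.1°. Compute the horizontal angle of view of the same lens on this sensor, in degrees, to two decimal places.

30.82°

Sensor diagonal = √(34.2² + 19.24²) = √1539.8176 ≈ 39.2405 mm.
From the diagonal AOV: f = 39.2405 / (2·tan(17.55°)) = 39.2405 / 0.63252 ≈ 62.0387 mm.
Horizontal AOV = 2·arctan(34.2 / (2 × 62.0387)) = 2·arctan(0.27563) ≈ 30.8201°.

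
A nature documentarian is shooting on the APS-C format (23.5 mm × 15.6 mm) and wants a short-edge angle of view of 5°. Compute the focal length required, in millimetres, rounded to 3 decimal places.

178.649 mm

From α = 2·arctan(h/2f) we get f = h / (2·tan(α/2)).
With h = 15.6 mm and α/2 = 2.5°, tan(α/2) ≈ 0.04366, so f ≈ 15.6 / 0.08732 ≈ 178.6494 mm.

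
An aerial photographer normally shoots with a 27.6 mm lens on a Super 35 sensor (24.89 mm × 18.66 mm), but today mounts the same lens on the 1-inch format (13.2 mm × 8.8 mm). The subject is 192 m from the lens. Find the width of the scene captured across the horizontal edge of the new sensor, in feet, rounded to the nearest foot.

301 ft

The focal length stays 27.6 mm; the relevant sensor dimension is now w = 13.2 mm. Object distance dₒ = 192 m = 192000 mm.
Thin-lens field width W = w·(dₒ − f)/f = 13.2 × (192000 − 27.6)/27.6 ≈ 91812.887 mm = 91812.887/304.8 ft = 301.223 ft.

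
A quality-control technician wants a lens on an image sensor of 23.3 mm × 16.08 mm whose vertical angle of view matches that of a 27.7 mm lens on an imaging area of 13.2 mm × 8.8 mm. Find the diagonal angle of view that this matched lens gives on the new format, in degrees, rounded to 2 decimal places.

31.25°

Equal vertical AOV ⇒ f₂ = f₁ · 16.08/8.8 = 27.7 × 1.82727 ≈ 50.6155 mm.
Sensor diagonal = √(23.3² + 16.08²) = √801.4564 ≈ 28.3100 mm.
Diagonal AOV on the new format = 2·arctan(28.3100 / (2 × 50.6155)) = 2·arctan(0.27966) ≈ 31.2481°.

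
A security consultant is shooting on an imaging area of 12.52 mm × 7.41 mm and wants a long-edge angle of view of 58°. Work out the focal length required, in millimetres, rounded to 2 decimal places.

From α = 2·arctan(w/2f) we get f = w / (2·tan(α/2)).
With w = 12.52 mm and α/2 = 29°, tan(α/2) ≈ 0.55431, so f ≈ 12.52 / 1.10862 ≈ 11.2933 mm.

11.29 mm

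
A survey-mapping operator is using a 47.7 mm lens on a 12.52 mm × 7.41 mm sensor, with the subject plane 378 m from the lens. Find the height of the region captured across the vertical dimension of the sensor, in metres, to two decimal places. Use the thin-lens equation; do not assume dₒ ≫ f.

dₒ: 378 m = 378000 mm.
Similar triangles through the lens centre give W/dₒ = h/dᵢ; with 1/f = 1/dₒ + 1/dᵢ this gives W = h·(dₒ − f)/f.
W = 7.41 mm × (378000 − 47.7) / 47.7 = 7.41 × 7923.5283 ≈ 58713.345 mm = 58.7133 m.

58.71 m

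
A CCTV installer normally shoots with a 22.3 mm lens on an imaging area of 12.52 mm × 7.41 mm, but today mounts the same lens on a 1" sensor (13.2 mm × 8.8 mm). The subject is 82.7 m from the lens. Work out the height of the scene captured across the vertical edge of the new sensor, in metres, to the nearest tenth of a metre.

32.6 m

The focal length stays 22.3 mm; the relevant sensor dimension is now h = 8.8 mm. Object distance dₒ = 82.7 m = 82700 mm.
Thin-lens field height W = h·(dₒ − f)/f = 8.8 × (82700 − 22.3)/22.3 ≈ 32626.178 mm = 32.6262 m.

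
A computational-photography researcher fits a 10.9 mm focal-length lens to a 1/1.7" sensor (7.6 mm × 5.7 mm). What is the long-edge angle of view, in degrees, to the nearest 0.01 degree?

38.44°

Angle of view α = 2·arctan(w/2f) with w = 7.6 mm and f = 10.9 mm.
w/2f = 0.34862; arctan(0.34862) ≈ 19.2198°, so α ≈ 38.4395°.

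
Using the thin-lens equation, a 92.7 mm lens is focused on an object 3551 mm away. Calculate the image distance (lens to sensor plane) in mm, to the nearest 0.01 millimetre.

1/dᵢ = 1/f − 1/dₒ = 1/92.7 − 1/3551 = 0.0105059 mm⁻¹.
dᵢ = 1/0.0105059 ≈ 95.1848 mm.

95.18 mm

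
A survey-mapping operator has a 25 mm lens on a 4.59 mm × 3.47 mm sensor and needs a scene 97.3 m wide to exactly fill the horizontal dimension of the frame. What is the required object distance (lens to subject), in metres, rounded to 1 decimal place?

W: 97.3 m = 97300 mm.
Magnification m = w/W = dᵢ/dₒ; combined with 1/f = 1/dₒ + 1/dᵢ this gives dₒ = f·(1 + W/w).
dₒ = 25 mm × (1 + 97300/4.59) = 25 × 21199.2571 ≈ 529981.427 mm = 529.981 m.

530.0 m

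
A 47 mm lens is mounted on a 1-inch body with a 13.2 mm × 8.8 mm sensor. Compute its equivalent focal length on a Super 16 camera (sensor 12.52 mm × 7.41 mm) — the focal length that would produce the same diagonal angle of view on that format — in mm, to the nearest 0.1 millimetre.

43.1 mm

Sensor diagonal = √(13.2² + 8.8²) = √251.6800 ≈ 15.8644 mm.
Sensor diagonal = √(12.52² + 7.41²) = √211.6585 ≈ 14.5485 mm.
Equal angle of view means equal diagonal/f ratio, so f₂ = f₁ · (diagonal₂/diagonal₁) = 47 × 14.5485/15.8644.
f₂ = 47 × 0.91705 ≈ 43.101 mm.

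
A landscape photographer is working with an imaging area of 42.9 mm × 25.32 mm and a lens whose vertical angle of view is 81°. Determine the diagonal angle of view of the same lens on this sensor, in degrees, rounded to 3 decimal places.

118.484°

From the vertical AOV: f = 25.32 / (2·tan(40.5°)) = 25.32 / 1.70816 ≈ 14.8230 mm.
Sensor diagonal = √(42.9² + 25.32²) = √2481.5124 ≈ 49.8148 mm.
Diagonal AOV = 2·arctan(49.8148 / (2 × 14.8230)) = 2·arctan(1.68033) ≈ 118.4843°.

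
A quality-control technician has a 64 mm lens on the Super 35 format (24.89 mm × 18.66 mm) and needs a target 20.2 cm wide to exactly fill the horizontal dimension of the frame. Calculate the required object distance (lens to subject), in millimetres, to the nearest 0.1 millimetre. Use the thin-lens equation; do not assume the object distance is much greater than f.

W: 20.2 cm = 202 mm.
Magnification m = w/W = dᵢ/dₒ; combined with 1/f = 1/dₒ + 1/dᵢ this gives dₒ = f·(1 + W/w).
dₒ = 64 mm × (1 + 202/24.89) = 64 × 9.1157 ≈ 583.405 mm.

583.4 mm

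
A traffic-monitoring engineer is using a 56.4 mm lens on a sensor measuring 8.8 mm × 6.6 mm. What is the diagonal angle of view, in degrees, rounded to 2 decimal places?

Sensor diagonal = √(8.8² + 6.6²) = √121.0000 ≈ 11.0000 mm.
Angle of view α = 2·arctan(d/2f) with d = 11.0000 mm and f = 56.4 mm.
d/2f = 0.09752; arctan(0.09752) ≈ 5.5697°, so α ≈ 11.1395°.

11.14°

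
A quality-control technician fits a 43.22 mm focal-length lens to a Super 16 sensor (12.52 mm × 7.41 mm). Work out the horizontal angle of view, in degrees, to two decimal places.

16.48°

Angle of view α = 2·arctan(w/2f) with w = 12.52 mm and f = 43.22 mm.
w/2f = 0.14484; arctan(0.14484) ≈ 8.2414°, so α ≈ 16.4829°.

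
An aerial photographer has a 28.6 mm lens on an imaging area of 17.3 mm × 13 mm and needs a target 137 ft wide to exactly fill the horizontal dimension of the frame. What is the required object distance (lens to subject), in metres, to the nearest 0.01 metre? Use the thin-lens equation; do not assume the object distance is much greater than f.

W: 137 ft × 304.8 mm/ft = 41757.60 mm.
Magnification m = w/W = dᵢ/dₒ; combined with 1/f = 1/dₒ + 1/dᵢ this gives dₒ = f·(1 + W/w).
dₒ = 28.6 mm × (1 + 41757.6/17.3) = 28.6 × 2414.7340 ≈ 69061.393 mm = 69.0614 m.

69.06 m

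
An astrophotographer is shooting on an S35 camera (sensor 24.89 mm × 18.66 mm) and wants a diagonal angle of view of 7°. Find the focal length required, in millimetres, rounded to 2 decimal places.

254.31 mm

Sensor diagonal = √(24.89² + 18.66²) = √967.7077 ≈ 31.1080 mm.
From α = 2·arctan(d/2f) we get f = d / (2·tan(α/2)).
With d = 31.1080 mm and α/2 = 3.5°, tan(α/2) ≈ 0.06116, so f ≈ 31.1080 / 0.12233 ≈ 254.3057 mm.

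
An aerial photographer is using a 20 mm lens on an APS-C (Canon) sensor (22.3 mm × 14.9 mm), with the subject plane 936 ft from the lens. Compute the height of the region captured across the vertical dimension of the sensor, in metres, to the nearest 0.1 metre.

dₒ: 936 ft × 304.8 mm/ft = 285292.79 mm.
Similar triangles through the lens centre give W/dₒ = h/dᵢ; with 1/f = 1/dₒ + 1/dᵢ this gives W = h·(dₒ − f)/f.
W = 14.9 mm × (285293 − 20) / 20 = 14.9 × 14263.6395 ≈ 212528.229 mm = 212.528 m.

212.5 m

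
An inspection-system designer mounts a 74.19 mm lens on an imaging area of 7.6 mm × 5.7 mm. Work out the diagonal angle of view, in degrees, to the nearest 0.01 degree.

7.33°

Sensor diagonal = √(7.6² + 5.7²) = √90.2500 ≈ 9.5000 mm.
Angle of view α = 2·arctan(d/2f) with d = 9.5000 mm and f = 74.19 mm.
d/2f = 0.06402; arctan(0.06402) ≈ 3.6634°, so α ≈ 7.3267°.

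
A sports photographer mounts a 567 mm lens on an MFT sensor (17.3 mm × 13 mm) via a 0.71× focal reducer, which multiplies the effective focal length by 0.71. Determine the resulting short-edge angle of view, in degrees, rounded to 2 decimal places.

Effective focal length f = 567 × 0.71 = 402.57 mm.
α = 2·arctan(13 / (2 × 402.57)) = 2·arctan(0.01615) ≈ 1.8501°.

1.85°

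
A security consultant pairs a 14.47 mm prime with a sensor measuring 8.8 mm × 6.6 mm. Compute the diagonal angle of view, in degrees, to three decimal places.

41.623°

Sensor diagonal = √(8.8² + 6.6²) = √121.0000 ≈ 11.0000 mm.
Angle of view α = 2·arctan(d/2f) with d = 11.0000 mm and f = 14.47 mm.
d/2f = 0.38010; arctan(0.38010) ≈ 20.8116°, so α ≈ 41.6233°.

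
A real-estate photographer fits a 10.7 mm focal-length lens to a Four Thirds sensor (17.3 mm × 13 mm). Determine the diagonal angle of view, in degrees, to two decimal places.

90.64°

Sensor diagonal = √(17.3² + 13²) = √468.2900 ≈ 21.6400 mm.
Angle of view α = 2·arctan(d/2f) with d = 21.6400 mm and f = 10.7 mm.
d/2f = 1.01122; arctan(1.01122) ≈ 45.3195°, so α ≈ 90.6390°.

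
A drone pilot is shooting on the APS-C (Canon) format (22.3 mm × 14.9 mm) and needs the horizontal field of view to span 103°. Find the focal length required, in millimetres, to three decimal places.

8.869 mm

From α = 2·arctan(w/2f) we get f = w / (2·tan(α/2)).
With w = 22.3 mm and α/2 = 51.5°, tan(α/2) ≈ 1.25717, so f ≈ 22.3 / 2.51434 ≈ 8.8691 mm.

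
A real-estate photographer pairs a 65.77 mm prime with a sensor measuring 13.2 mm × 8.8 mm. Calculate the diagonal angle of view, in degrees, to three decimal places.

Sensor diagonal = √(13.2² + 8.8²) = √251.6800 ≈ 15.8644 mm.
Angle of view α = 2·arctan(d/2f) with d = 15.8644 mm and f = 65.77 mm.
d/2f = 0.12061; arctan(0.12061) ≈ 6.8770°, so α ≈ 13.7539°.

13.754°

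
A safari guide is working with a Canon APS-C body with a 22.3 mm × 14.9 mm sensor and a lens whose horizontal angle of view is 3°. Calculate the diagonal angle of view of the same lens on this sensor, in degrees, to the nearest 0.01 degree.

3.61°

From the horizontal AOV: f = 22.3 / (2·tan(1.5°)) = 22.3 / 0.05237 ≈ 425.8013 mm.
Sensor diagonal = √(22.3² + 14.9²) = √719.3000 ≈ 26.8198 mm.
Diagonal AOV = 2·arctan(26.8198 / (2 × 425.8013)) = 2·arctan(0.03149) ≈ 3.6077°.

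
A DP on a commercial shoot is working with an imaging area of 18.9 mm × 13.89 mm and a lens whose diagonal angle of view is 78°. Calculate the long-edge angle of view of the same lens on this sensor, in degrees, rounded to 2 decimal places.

Sensor diagonal = √(18.9² + 13.89²) = √550.1421 ≈ 23.4551 mm.
From the diagonal AOV: f = 23.4551 / (2·tan(39°)) = 23.4551 / 1.61957 ≈ 14.4823 mm.
Long-edge AOV = 2·arctan(18.9 / (2 × 14.4823)) = 2·arctan(0.65252) ≈ 66.2505°.

66.25°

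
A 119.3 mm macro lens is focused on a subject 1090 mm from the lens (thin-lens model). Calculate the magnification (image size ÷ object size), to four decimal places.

0.1229×

Thin lens: 1/f = 1/dₒ + 1/dᵢ → 1/dᵢ = 1/119.3 − 1/1090 = 0.0074648 mm⁻¹, so dᵢ ≈ 133.9621 mm.
Magnification m = dᵢ/dₒ = 133.9621/1090 ≈ 0.12290.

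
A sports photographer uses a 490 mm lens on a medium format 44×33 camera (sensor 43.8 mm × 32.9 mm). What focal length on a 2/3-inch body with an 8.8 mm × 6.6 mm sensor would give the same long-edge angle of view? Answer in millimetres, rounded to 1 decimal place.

Equal angle of view means equal width/f ratio, so f₂ = f₁ · (width₂/width₁) = 490 × 8.8/43.8.
f₂ = 490 × 0.20091 ≈ 98.447 mm.

98.4 mm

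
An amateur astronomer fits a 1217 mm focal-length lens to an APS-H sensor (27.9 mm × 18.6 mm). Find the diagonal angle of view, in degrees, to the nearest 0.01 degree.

Sensor diagonal = √(27.9² + 18.6²) = √1124.3700 ≈ 33.5316 mm.
Angle of view α = 2·arctan(d/2f) with d = 33.5316 mm and f = 1217 mm.
d/2f = 0.01378; arctan(0.01378) ≈ 0.7893°, so α ≈ 1.5786°.

1.58°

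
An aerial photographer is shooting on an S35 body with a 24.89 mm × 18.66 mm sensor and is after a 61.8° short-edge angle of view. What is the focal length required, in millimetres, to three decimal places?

From α = 2·arctan(h/2f) we get f = h / (2·tan(α/2)).
With h = 18.66 mm and α/2 = 30.9°, tan(α/2) ≈ 0.59849, so f ≈ 18.66 / 1.19698 ≈ 15.5893 mm.

15.589 mm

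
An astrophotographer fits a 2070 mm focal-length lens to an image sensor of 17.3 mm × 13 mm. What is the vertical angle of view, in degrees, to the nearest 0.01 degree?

0.36°

Angle of view α = 2·arctan(h/2f) with h = 13 mm and f = 2070 mm.
h/2f = 0.00314; arctan(0.00314) ≈ 0.1799°, so α ≈ 0.3598°.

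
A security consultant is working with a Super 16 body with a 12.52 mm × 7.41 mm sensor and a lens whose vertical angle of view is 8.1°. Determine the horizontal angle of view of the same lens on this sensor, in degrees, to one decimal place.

From the vertical AOV: f = 7.41 / (2·tan(4.05°)) = 7.41 / 0.14161 ≈ 52.3277 mm.
Horizontal AOV = 2·arctan(12.52 / (2 × 52.3277)) = 2·arctan(0.11963) ≈ 13.6438°.

13.6°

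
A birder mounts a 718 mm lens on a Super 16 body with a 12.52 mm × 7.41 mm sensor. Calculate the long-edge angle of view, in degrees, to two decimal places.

Angle of view α = 2·arctan(w/2f) with w = 12.52 mm and f = 718 mm.
w/2f = 0.00872; arctan(0.00872) ≈ 0.4995°, so α ≈ 0.9991°.

1.00°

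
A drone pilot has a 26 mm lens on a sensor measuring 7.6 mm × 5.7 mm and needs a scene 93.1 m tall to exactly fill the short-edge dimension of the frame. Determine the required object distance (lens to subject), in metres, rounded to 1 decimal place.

W: 93.1 m = 93100 mm.
Magnification m = h/W = dᵢ/dₒ; combined with 1/f = 1/dₒ + 1/dᵢ this gives dₒ = f·(1 + W/h).
dₒ = 26 mm × (1 + 93100/5.7) = 26 × 16334.3333 ≈ 424692.667 mm = 424.693 m.

424.7 m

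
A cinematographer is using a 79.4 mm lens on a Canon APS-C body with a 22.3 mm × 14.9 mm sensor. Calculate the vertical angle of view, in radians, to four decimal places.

0.1871 rad

Angle of view α = 2·arctan(h/2f) with h = 14.9 mm and f = 79.4 mm.
h/2f = 0.09383; arctan(0.09383) ≈ 0.0936 rad, so α ≈ 0.1871 rad.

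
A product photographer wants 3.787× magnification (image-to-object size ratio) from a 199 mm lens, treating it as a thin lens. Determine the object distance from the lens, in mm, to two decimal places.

With m = dᵢ/dₒ and 1/f = 1/dₒ + 1/dᵢ, substituting dᵢ = m·dₒ gives 1/f = (1 + 1/m)/dₒ, hence dₒ = f·(1 + 1/m).
dₒ = 199 × (1 + 1/3.787) = 199 × 1.26406 ≈ 251.548 mm.

251.55 mm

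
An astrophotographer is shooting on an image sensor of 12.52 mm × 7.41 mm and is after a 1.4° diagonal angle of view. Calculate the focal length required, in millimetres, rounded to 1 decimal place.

595.4 mm

Sensor diagonal = √(12.52² + 7.41²) = √211.6585 ≈ 14.5485 mm.
From α = 2·arctan(d/2f) we get f = d / (2·tan(α/2)).
With d = 14.5485 mm and α/2 = 0.7°, tan(α/2) ≈ 0.01222, so f ≈ 14.5485 / 0.02444 ≈ 595.3753 mm.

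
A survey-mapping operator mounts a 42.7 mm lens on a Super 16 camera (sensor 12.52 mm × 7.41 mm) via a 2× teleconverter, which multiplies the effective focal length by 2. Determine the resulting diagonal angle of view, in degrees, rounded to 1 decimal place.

9.7°

Effective focal length f = 42.7 × 2 = 85.4 mm.
Sensor diagonal = √(12.52² + 7.41²) = √211.6585 ≈ 14.5485 mm.
α = 2·arctan(14.548 / (2 × 85.4)) = 2·arctan(0.08518) ≈ 9.7372°.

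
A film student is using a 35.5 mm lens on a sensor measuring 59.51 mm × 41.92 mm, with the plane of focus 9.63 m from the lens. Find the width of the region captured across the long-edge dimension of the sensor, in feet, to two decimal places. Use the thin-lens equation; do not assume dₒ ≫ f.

52.77 ft

dₒ: 9.63 m = 9630 mm.
Similar triangles through the lens centre give W/dₒ = w/dᵢ; with 1/f = 1/dₒ + 1/dᵢ this gives W = w·(dₒ − f)/f.
W = 59.51 mm × (9630 − 35.5) / 35.5 = 59.51 × 270.2676 ≈ 16083.625 mm = 16083.625/304.8 ft = 52.7678 ft.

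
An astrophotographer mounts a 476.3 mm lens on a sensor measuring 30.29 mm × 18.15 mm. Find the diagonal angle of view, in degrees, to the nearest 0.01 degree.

4.25°

Sensor diagonal = √(30.29² + 18.15²) = √1246.9066 ≈ 35.3116 mm.
Angle of view α = 2·arctan(d/2f) with d = 35.3116 mm and f = 476.3 mm.
d/2f = 0.03707; arctan(0.03707) ≈ 2.1229°, so α ≈ 4.2458°.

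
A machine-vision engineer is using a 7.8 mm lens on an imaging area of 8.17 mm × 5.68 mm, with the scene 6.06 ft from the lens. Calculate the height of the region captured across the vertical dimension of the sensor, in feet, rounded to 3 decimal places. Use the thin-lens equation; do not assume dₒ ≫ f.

dₒ: 6.06 ft × 304.8 mm/ft = 1847.09 mm.
Similar triangles through the lens centre give W/dₒ = h/dᵢ; with 1/f = 1/dₒ + 1/dᵢ this gives W = h·(dₒ − f)/f.
W = 5.68 mm × (1847.09 − 7.8) / 7.8 = 5.68 × 235.8061 ≈ 1339.379 mm = 1339.379/304.8 ft = 4.39429 ft.

4.394 ft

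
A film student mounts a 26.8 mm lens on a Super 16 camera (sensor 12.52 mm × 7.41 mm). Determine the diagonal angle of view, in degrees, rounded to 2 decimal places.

Sensor diagonal = √(12.52² + 7.41²) = √211.6585 ≈ 14.5485 mm.
Angle of view α = 2·arctan(d/2f) with d = 14.5485 mm and f = 26.8 mm.
d/2f = 0.27143; arctan(0.27143) ≈ 15.1858°, so α ≈ 30.3715°.

30.37°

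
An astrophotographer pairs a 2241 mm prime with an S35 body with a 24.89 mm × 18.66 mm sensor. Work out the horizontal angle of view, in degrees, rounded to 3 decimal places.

Angle of view α = 2·arctan(w/2f) with w = 24.89 mm and f = 2241 mm.
w/2f = 0.00555; arctan(0.00555) ≈ 0.3182°, so α ≈ 0.6364°.

0.636°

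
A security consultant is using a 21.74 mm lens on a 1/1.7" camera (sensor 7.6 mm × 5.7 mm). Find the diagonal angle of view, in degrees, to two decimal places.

Sensor diagonal = √(7.6² + 5.7²) = √90.2500 ≈ 9.5000 mm.
Angle of view α = 2·arctan(d/2f) with d = 9.5000 mm and f = 21.74 mm.
d/2f = 0.21849; arctan(0.21849) ≈ 12.3249°, so α ≈ 24.6499°.

24.65°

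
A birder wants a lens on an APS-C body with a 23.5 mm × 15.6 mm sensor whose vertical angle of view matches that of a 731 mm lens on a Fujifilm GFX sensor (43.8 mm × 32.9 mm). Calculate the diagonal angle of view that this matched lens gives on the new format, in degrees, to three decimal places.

4.660°

Equal vertical AOV ⇒ f₂ = f₁ · 15.6/32.9 = 731 × 0.47416 ≈ 346.6140 mm.
Sensor diagonal = √(23.5² + 15.6²) = √795.6100 ≈ 28.2066 mm.
Diagonal AOV on the new format = 2·arctan(28.2066 / (2 × 346.6140)) = 2·arctan(0.04069) ≈ 4.6600°.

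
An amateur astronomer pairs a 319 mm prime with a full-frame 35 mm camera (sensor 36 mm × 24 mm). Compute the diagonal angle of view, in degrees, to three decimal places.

7.759°

Sensor diagonal = √(36² + 24²) = √1872.0000 ≈ 43.2666 mm.
Angle of view α = 2·arctan(d/2f) with d = 43.2666 mm and f = 319 mm.
d/2f = 0.06782; arctan(0.06782) ≈ 3.8796°, so α ≈ 7.7593°.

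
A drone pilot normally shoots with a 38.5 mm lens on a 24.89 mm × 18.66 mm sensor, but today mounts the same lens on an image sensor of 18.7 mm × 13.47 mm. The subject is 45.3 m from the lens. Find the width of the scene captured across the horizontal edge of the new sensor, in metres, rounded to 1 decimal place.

22.0 m

The focal length stays 38.5 mm; the relevant sensor dimension is now w = 18.7 mm. Object distance dₒ = 45.3 m = 45300 mm.
Thin-lens field width W = w·(dₒ − f)/f = 18.7 × (45300 − 38.5)/38.5 ≈ 21984.157 mm = 21.9842 m.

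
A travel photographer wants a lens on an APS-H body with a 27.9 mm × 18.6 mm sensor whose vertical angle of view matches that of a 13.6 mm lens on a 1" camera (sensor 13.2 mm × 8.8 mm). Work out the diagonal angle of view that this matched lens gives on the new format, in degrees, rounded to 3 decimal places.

60.506°

Equal vertical AOV ⇒ f₂ = f₁ · 18.6/8.8 = 13.6 × 2.11364 ≈ 28.7455 mm.
Sensor diagonal = √(27.9² + 18.6²) = √1124.3700 ≈ 33.5316 mm.
Diagonal AOV on the new format = 2·arctan(33.5316 / (2 × 28.7455)) = 2·arctan(0.58325) ≈ 60.5058°.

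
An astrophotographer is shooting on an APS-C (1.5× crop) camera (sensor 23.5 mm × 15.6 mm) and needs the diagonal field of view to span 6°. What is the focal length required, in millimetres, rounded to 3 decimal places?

269.107 mm

Sensor diagonal = √(23.5² + 15.6²) = √795.6100 ≈ 28.2066 mm.
From α = 2·arctan(d/2f) we get f = d / (2·tan(α/2)).
With d = 28.2066 mm and α/2 = 3°, tan(α/2) ≈ 0.05241, so f ≈ 28.2066 / 0.10482 ≈ 269.1066 mm.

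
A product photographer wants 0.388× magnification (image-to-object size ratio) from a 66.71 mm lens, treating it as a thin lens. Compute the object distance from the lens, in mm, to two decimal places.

With m = dᵢ/dₒ and 1/f = 1/dₒ + 1/dᵢ, substituting dᵢ = m·dₒ gives 1/f = (1 + 1/m)/dₒ, hence dₒ = f·(1 + 1/m).
dₒ = 66.71 × (1 + 1/0.388) = 66.71 × 3.57732 ≈ 238.643 mm.

238.64 mm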